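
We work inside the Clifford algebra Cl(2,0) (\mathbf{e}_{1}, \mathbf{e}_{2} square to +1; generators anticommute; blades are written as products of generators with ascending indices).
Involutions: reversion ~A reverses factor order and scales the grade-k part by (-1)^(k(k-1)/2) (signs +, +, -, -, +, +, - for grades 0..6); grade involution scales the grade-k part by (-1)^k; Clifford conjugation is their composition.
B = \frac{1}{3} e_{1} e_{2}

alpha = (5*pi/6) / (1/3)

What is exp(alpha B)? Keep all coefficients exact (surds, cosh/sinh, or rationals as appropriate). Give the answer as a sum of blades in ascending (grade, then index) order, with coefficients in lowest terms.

B^2 = (\frac{1}{3})^2*(e_{1} e_{2})^2 = \frac{1}{9}*(-1) = -\frac{1}{9} (a basis 2-blade squares to minus the product of its generators' squares).
B^2 = -\frac{1}{9} — circular case — the even/odd split gives cos and sin: l = \frac{1}{3}, alpha*l = \frac{5 \pi}{6}, so exp(alpha B) = cos(\frac{5 \pi}{6}) + (sin(\frac{5 \pi}{6})/(\frac{1}{3}))*B = - \frac{\sqrt{3}}{2} + (\frac{3}{2})*B.
Answer: - \frac{\sqrt{3}}{2} + \frac{1}{2} e_{1} e_{2}


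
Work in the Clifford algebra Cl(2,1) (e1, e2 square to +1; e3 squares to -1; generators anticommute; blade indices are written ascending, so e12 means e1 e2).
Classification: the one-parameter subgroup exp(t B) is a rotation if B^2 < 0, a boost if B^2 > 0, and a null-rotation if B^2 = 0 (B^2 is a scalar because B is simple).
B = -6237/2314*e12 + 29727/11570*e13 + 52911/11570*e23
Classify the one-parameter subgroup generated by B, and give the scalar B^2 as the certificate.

B^2 term by term: the squares give (-6237/2314)^2*(e12)^2 + (29727/11570)^2*(e13)^2 + (52911/11570)^2*(e23)^2 = 38900169/5354596*(-1) + 883694529/133864900*(+1) + 2799573921/133864900*(+1) = 81/4 (each basis 2-blade squares to minus the product of its generators' squares); cross terms between blades sharing an index anticommute and cancel. So B^2 = 81/4.
Answer: boost, certificate B^2 = 81/4. Note: conjugating B changes its blade decomposition but never the scalar B^2 = 81/4, whose sign settles the classification.


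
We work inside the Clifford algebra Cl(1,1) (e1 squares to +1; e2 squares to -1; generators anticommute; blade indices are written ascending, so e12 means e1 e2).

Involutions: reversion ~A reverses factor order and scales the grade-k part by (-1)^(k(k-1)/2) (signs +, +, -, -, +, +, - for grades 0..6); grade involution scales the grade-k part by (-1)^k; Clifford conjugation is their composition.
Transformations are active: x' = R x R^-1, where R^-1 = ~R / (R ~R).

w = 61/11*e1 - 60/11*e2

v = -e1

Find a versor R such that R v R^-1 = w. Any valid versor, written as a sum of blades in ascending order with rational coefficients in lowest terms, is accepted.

Here q(v) = q(w) = 1; the classical choice R = v + w = 50/11*e1 - 60/11*e2 then realises v -> w under the sandwich.
Answer: 50/11*e1 - 60/11*e2


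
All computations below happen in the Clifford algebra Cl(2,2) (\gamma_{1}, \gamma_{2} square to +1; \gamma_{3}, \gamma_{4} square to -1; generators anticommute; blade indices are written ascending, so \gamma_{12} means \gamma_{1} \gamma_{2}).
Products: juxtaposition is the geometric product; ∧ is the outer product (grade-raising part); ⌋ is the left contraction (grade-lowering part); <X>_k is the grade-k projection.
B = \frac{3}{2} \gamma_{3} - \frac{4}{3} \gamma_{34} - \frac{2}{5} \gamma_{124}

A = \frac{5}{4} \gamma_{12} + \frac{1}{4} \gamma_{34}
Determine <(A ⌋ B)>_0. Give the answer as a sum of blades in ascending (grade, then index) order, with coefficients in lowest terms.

step 1: \frac{1}{3} + \frac{1}{2} \gamma_{4}
step 2: \frac{1}{3}
Answer: \frac{1}{3}


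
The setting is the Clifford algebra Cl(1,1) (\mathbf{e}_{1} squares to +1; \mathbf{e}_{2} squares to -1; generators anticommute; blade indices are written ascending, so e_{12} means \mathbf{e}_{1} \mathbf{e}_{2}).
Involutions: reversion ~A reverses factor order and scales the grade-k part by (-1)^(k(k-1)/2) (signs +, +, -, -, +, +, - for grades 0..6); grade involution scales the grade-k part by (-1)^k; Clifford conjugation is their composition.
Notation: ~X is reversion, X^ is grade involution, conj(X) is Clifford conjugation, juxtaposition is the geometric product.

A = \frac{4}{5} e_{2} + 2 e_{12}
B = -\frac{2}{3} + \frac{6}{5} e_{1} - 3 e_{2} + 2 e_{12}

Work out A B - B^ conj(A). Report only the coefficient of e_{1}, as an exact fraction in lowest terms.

first term: \frac{32}{5} + \frac{38}{5} e_{1} - \frac{44}{15} e_{2} - \frac{172}{75} e_{12}
second term: -\frac{8}{5} - \frac{22}{5} e_{1} + \frac{44}{15} e_{2} + \frac{172}{75} e_{12}
Answer: 12


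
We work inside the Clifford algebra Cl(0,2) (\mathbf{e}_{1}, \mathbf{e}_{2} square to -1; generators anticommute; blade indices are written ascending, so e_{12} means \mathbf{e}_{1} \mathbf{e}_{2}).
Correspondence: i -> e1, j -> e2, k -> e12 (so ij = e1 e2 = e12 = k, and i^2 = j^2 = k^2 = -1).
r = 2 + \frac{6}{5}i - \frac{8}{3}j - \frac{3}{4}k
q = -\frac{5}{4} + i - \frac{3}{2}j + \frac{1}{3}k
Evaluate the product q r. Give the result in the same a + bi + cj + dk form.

In blades: q = -\frac{5}{4} + e_{1} - \frac{3}{2} e_{2} + \frac{1}{3} e_{12}, r = 2 + \frac{6}{5} e_{1} - \frac{8}{3} e_{2} - \frac{3}{4} e_{12}.
Distribute q over r term by term (generator squares from the signature, products reordered to ascending indices): (-\frac{5}{4})*r = -\frac{5}{2} - \frac{3}{2} e_{1} + \frac{10}{3} e_{2} + \frac{15}{16} e_{12}; (e_{1})*r = -\frac{6}{5} + 2 e_{1} + \frac{3}{4} e_{2} - \frac{8}{3} e_{12}; (-\frac{3}{2} e_{2})*r = -4 + \frac{9}{8} e_{1} - 3 e_{2} + \frac{9}{5} e_{12}; (\frac{1}{3} e_{12})*r = \frac{1}{4} + \frac{8}{9} e_{1} + \frac{2}{5} e_{2} + \frac{2}{3} e_{12}.
Sum: -\frac{149}{20} + \frac{181}{72} e_{1} + \frac{89}{60} e_{2} + \frac{59}{80} e_{12}; translating back through the correspondence:
Answer: -\frac{149}{20} + \frac{181}{72}i + \frac{89}{60}j + \frac{59}{80}k


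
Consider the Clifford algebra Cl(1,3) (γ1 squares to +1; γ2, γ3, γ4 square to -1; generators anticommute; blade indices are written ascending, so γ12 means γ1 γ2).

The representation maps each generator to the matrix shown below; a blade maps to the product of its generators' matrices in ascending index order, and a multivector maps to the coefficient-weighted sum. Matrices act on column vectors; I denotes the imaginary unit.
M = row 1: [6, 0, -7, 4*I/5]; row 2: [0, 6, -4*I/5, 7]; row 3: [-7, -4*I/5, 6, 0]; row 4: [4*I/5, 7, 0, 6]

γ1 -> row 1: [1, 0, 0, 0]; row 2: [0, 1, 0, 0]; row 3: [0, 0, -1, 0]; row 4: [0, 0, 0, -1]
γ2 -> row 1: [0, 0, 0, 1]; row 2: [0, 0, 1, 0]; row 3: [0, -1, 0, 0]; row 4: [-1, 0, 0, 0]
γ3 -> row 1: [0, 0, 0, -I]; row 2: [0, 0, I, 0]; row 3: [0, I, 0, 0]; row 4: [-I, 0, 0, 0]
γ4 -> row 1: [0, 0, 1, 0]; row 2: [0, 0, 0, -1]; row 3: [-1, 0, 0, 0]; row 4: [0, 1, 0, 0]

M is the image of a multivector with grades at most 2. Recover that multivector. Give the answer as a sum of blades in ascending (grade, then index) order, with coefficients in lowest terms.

Method: the blade images are trace-orthogonal — tr(rho(e_A) rho(e_B)^-1) = 4 if A = B and 0 otherwise — and rho(e_A)^-1 = (e_A)^2 * rho(e_A) with (e_A)^2 = +1 or -1, so the coefficient of e_A in the preimage is (e_A)^2 * tr(M rho(e_A))/4.
Nonzero projections over blades of grade <= 2: 1: (1)^2 = +1, tr(M 1) = 24, coefficient 6; γ3: (γ3)^2 = -1, tr(M rho(γ3)) = 16/5, coefficient -4/5; γ14: (γ14)^2 = +1, tr(M rho(γ14)) = -28, coefficient -7. Every other blade of grade <= 2 projects to 0.
Answer: 6 - 4/5*γ3 - 7*γ14


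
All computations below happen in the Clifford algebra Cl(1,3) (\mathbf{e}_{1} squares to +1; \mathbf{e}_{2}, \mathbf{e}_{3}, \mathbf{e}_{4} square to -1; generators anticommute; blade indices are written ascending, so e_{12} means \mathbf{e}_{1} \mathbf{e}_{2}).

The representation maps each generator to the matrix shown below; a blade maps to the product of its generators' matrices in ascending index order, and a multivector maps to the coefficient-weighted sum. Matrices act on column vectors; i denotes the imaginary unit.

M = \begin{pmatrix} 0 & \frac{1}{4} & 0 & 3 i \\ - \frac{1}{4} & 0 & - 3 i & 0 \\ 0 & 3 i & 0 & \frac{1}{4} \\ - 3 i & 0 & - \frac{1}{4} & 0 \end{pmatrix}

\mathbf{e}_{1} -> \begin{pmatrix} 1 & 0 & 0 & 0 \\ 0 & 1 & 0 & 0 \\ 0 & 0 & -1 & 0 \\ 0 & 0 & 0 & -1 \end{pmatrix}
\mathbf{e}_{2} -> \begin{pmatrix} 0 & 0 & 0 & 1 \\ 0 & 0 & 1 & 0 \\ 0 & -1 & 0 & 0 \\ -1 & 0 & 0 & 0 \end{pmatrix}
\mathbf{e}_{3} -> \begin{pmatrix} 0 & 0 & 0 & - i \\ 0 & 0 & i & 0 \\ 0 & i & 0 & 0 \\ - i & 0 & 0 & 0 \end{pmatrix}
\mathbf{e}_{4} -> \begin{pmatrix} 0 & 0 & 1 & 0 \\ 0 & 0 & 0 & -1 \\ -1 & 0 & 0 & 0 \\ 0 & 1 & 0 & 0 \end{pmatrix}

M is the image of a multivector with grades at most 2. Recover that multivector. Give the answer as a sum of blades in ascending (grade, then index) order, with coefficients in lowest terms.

Method: the blade images are trace-orthogonal — tr(rho(e_A) rho(e_B)^-1) = 4 if A = B and 0 otherwise — and rho(e_A)^-1 = (e_A)^2 * rho(e_A) with (e_A)^2 = +1 or -1, so the coefficient of e_A in the preimage is (e_A)^2 * tr(M rho(e_A))/4.
Nonzero projections over blades of grade <= 2: e_{13}: (e_{13})^2 = +1, tr(M rho(e_{13})) = -12, coefficient -3; e_{24}: (e_{24})^2 = -1, tr(M rho(e_{24})) = -1, coefficient \frac{1}{4}. Every other blade of grade <= 2 projects to 0.
Answer: -3 e_{13} + \frac{1}{4} e_{24}


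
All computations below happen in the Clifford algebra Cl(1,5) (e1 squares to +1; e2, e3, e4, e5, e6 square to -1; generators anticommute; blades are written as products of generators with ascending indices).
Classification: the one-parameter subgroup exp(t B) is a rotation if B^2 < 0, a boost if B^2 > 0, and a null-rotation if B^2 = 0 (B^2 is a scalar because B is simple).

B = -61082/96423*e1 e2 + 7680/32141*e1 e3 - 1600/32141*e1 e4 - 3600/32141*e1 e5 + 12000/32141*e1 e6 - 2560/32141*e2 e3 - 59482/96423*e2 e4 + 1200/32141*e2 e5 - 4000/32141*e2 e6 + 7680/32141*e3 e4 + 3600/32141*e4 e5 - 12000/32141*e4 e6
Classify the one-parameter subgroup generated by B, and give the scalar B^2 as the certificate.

B^2 term by term: the squares give (-61082/96423)^2*(e1 e2)^2 + (7680/32141)^2*(e1 e3)^2 + (-1600/32141)^2*(e1 e4)^2 + (-3600/32141)^2*(e1 e5)^2 + (12000/32141)^2*(e1 e6)^2 + (-2560/32141)^2*(e2 e3)^2 + (-59482/96423)^2*(e2 e4)^2 + (1200/32141)^2*(e2 e5)^2 + (-4000/32141)^2*(e2 e6)^2 + (7680/32141)^2*(e3 e4)^2 + (3600/32141)^2*(e4 e5)^2 + (-12000/32141)^2*(e4 e6)^2 = 3731010724/9297394929*(+1) + 58982400/1033043881*(+1) + 2560000/1033043881*(+1) + 12960000/1033043881*(+1) + 144000000/1033043881*(+1) + 6553600/1033043881*(-1) + 3538108324/9297394929*(-1) + 1440000/1033043881*(-1) + 16000000/1033043881*(-1) + 58982400/1033043881*(-1) + 12960000/1033043881*(-1) + 144000000/1033043881*(-1) = 0 (each basis 2-blade squares to minus the product of its generators' squares); cross terms between blades sharing an index anticommute and cancel; the commuting (index-disjoint) pairs give grade-4 terms 2*c*c'*(blade product), which cancel blade by blade — e1 e2 e3 e4: -312739840/1033043881 + 304547840/1033043881 + 8192000/1033043881 = 0; e1 e2 e3 e5: -18432000/1033043881 + 18432000/1033043881 = 0; e1 e2 e3 e6: 61440000/1033043881 - 61440000/1033043881 = 0; e1 e2 e4 e5: -146596800/1033043881 + 3840000/1033043881 + 142756800/1033043881 = 0; e1 e2 e4 e6: 488656000/1033043881 - 12800000/1033043881 - 475856000/1033043881 = 0; e1 e2 e5 e6: -28800000/1033043881 + 28800000/1033043881 = 0; e1 e3 e4 e5: 55296000/1033043881 - 55296000/1033043881 = 0; e1 e3 e4 e6: -184320000/1033043881 + 184320000/1033043881 = 0; e1 e4 e5 e6: -86400000/1033043881 + 86400000/1033043881 = 0; e2 e3 e4 e5: -18432000/1033043881 + 18432000/1033043881 = 0; e2 e3 e4 e6: 61440000/1033043881 - 61440000/1033043881 = 0; e2 e4 e5 e6: 28800000/1033043881 - 28800000/1033043881 = 0 — confirming B is simple. So B^2 = 0.
Answer: null-rotation, certificate B^2 = 0. The invariant at work: B^2 = 0 is unchanged by conjugation, hence its sign classifies the subgroup whatever basis B is written in.


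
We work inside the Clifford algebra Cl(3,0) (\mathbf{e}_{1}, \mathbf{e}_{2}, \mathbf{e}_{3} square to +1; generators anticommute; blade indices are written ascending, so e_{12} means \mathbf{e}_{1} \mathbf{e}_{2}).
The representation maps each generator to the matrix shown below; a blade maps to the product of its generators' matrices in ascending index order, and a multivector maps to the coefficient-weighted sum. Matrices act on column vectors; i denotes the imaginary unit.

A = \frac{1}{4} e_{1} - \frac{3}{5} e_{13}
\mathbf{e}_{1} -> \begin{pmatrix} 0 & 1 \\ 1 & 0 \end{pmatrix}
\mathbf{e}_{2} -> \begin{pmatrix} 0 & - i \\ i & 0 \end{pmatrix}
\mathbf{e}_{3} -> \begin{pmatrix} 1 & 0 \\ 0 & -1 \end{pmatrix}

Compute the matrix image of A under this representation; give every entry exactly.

Bivector images (products of the table entries): rho(e_{13}) = rho(\mathbf{e}_{1})rho(\mathbf{e}_{3}) = \begin{pmatrix} 0 & -1 \\ 1 & 0 \end{pmatrix}.
M = (\frac{1}{4})*rho(e_{1}) + (-\frac{3}{5})*rho(e_{13}), summed entrywise:
Answer: \begin{pmatrix} 0 & \frac{17}{20} \\ - \frac{7}{20} & 0 \end{pmatrix}


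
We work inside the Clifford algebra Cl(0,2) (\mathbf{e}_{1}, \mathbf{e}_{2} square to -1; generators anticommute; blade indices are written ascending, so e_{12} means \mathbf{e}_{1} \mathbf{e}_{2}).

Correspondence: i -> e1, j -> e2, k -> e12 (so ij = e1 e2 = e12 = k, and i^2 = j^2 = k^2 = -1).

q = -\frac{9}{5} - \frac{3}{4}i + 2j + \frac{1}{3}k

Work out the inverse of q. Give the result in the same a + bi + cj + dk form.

In blades: q = -\frac{9}{5} - \frac{3}{4} e_{1} + 2 e_{2} + \frac{1}{3} e_{12}.
With qbar = -\frac{9}{5} + \frac{3}{4} e_{1} - 2 e_{2} - \frac{1}{3} e_{12} (scalar fixed, mapped units negated), q qbar = \frac{28489}{3600} (the sum of squared coefficients), so q^-1 = qbar / (\frac{28489}{3600}) = -\frac{6480}{28489} + \frac{2700}{28489} e_{1} - \frac{7200}{28489} e_{2} - \frac{1200}{28489} e_{12}; translating back:
Answer: -\frac{6480}{28489} + \frac{2700}{28489}i - \frac{7200}{28489}j - \frac{1200}{28489}k


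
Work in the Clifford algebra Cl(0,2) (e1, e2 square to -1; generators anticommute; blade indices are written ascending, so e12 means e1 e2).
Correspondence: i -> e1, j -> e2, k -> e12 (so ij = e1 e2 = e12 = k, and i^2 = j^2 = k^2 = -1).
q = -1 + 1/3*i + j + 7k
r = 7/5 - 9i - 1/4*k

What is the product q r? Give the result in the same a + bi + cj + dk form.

In blades: q = -1 + 1/3*e1 + e2 + 7*e12, r = 7/5 - 9*e1 - 1/4*e12.
Distribute q over r term by term (generator squares from the signature, products reordered to ascending indices): (-1)*r = -7/5 + 9*e1 + 1/4*e12; (1/3*e1)*r = 3 + 7/15*e1 + 1/12*e2; (e2)*r = -1/4*e1 + 7/5*e2 + 9*e12; (7*e12)*r = 7/4 - 63*e2 + 49/5*e12.
Sum: 67/20 + 553/60*e1 - 3691/60*e2 + 381/20*e12; translating back through the correspondence:
Answer: 67/20 + 553/60*i - 3691/60*j + 381/20*k


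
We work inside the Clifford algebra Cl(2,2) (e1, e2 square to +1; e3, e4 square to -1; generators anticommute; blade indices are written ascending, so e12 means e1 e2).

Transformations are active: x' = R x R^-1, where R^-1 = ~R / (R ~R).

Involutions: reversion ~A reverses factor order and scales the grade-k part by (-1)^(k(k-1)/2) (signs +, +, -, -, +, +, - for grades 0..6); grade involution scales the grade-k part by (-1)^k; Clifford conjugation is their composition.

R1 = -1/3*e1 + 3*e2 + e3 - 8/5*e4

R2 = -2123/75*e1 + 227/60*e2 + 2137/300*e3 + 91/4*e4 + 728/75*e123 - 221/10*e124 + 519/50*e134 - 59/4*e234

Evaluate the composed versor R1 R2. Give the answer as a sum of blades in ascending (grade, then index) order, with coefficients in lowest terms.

Distribute over the terms of R1 (each basis-blade product reordered to ascending indices, repeated generators contracted through their squares):
(-1/3*e1) R2 = 2123/225 - 227/180*e12 - 2137/900*e13 - 91/12*e14 - 728/225*e23 + 221/30*e24 - 173/50*e34 + 59/12*e1234
(3*e2) R2 = 227/20 + 2123/25*e12 - 728/25*e13 + 663/10*e14 + 2137/100*e23 + 273/4*e24 - 177/4*e34 - 1557/50*e1234
(e3) R2 = -2137/300 - 728/75*e12 + 2123/75*e13 + 519/50*e14 - 227/60*e23 - 59/4*e24 + 91/4*e34 - 221/10*e1234
(-8/5*e4) R2 = 182/5 - 884/25*e12 + 2076/125*e13 - 16984/375*e14 - 118/5*e23 + 454/75*e24 + 4274/375*e34 + 5824/375*e1234
Summing the partial products and collecting blades:
Answer: 11264/225 + 34733/900*e12 + 60391/4500*e13 + 11903/500*e14 - 2081/225*e23 + 1673/25*e24 - 5086/375*e34 - 49189/1500*e1234


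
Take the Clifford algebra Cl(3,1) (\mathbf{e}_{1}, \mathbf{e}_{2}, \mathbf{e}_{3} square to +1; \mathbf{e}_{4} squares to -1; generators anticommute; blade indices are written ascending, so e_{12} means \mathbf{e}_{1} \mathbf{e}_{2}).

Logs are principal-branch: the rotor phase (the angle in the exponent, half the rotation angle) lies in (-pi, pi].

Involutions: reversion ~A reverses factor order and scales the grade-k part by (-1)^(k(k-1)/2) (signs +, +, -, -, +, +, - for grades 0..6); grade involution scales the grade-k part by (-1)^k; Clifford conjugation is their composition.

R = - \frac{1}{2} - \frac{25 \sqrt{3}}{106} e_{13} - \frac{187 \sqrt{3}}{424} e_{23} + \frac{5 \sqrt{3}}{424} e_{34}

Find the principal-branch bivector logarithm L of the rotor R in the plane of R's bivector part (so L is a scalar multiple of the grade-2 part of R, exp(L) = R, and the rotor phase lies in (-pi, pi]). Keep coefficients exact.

The scalar part of R is - \frac{1}{2}, and that scalar determines the rotor phase on the principal branch; recovering the unit plane as bivector-part over sine of the phase gives L = phase * plane.
Concretely: cos(phase) = - \frac{1}{2} gives phase = ±\frac{2 \pi}{3}, and since phase/sin(phase) is even the sign is immaterial: L = (phase/sin(phase)) * <R>_2 = (\frac{4 \sqrt{3} \pi}{9}) * <R>_2.
Answer: - \frac{50 \pi}{159} e_{13} - \frac{187 \pi}{318} e_{23} + \frac{5 \pi}{318} e_{34}


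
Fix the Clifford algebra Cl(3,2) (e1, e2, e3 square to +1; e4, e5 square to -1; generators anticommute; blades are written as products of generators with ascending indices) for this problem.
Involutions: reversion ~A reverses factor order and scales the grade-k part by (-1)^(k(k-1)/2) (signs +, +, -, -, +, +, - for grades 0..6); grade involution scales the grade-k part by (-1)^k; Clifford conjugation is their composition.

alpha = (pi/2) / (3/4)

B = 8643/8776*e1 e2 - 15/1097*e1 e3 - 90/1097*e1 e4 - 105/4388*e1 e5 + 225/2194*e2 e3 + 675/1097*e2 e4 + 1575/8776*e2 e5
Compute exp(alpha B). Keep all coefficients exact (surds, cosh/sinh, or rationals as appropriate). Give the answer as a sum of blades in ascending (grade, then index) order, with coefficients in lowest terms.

B^2 term by term: the squares give (8643/8776)^2*(e1 e2)^2 + (-15/1097)^2*(e1 e3)^2 + (-90/1097)^2*(e1 e4)^2 + (-105/4388)^2*(e1 e5)^2 + (225/2194)^2*(e2 e3)^2 + (675/1097)^2*(e2 e4)^2 + (1575/8776)^2*(e2 e5)^2 = 74701449/77018176*(-1) + 225/1203409*(-1) + 8100/1203409*(+1) + 11025/19254544*(+1) + 50625/4813636*(-1) + 455625/1203409*(+1) + 2480625/77018176*(+1) = -9/16 (each basis 2-blade squares to minus the product of its generators' squares); cross terms between blades sharing an index anticommute and cancel; the commuting (index-disjoint) pairs give grade-4 terms 2*c*c'*(blade product), which cancel blade by blade — e1 e2 e3 e4: 20250/1203409 - 20250/1203409 = 0; e1 e2 e3 e5: 23625/4813636 - 23625/4813636 = 0; e1 e2 e4 e5: 70875/2406818 - 70875/2406818 = 0 — confirming B is simple. So B^2 = -9/16.
B^2 = -9/16 — the negative square puts this in the circular regime; l = 3/4, alpha*l = pi/2, so exp(alpha B) = cos(pi/2) + (sin(pi/2)/(3/4))*B = 0 + (4/3)*B.
Answer: 2881/2194*e1 e2 - 20/1097*e1 e3 - 120/1097*e1 e4 - 35/1097*e1 e5 + 150/1097*e2 e3 + 900/1097*e2 e4 + 525/2194*e2 e5


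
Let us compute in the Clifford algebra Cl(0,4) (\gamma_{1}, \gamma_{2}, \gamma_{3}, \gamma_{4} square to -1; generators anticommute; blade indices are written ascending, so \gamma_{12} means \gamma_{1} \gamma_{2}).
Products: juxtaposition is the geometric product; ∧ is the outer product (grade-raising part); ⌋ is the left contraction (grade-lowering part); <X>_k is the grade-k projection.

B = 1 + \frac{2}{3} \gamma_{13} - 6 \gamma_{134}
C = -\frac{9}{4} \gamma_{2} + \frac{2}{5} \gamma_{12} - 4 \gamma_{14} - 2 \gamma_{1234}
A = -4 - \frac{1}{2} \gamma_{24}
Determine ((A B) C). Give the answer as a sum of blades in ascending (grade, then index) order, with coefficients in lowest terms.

step 1: -4 - \frac{8}{3} \gamma_{13} - \frac{1}{2} \gamma_{24} + 3 \gamma_{123} + 24 \gamma_{134} + \frac{1}{3} \gamma_{1234}
step 2: -\frac{2}{3} - 39 \gamma_{2} - \frac{486}{5} \gamma_{3} - \frac{39}{8} \gamma_{4} - \frac{18}{5} \gamma_{12} - \frac{23}{4} \gamma_{13} + \frac{79}{5} \gamma_{14} + \frac{12}{5} \gamma_{23} + \frac{16}{3} \gamma_{24} + \frac{158}{15} \gamma_{34} - 6 \gamma_{123} + \frac{3}{4} \gamma_{134} + \frac{12}{5} \gamma_{234} - 46 \gamma_{1234}
Answer: -\frac{2}{3} - 39 \gamma_{2} - \frac{486}{5} \gamma_{3} - \frac{39}{8} \gamma_{4} - \frac{18}{5} \gamma_{12} - \frac{23}{4} \gamma_{13} + \frac{79}{5} \gamma_{14} + \frac{12}{5} \gamma_{23} + \frac{16}{3} \gamma_{24} + \frac{158}{15} \gamma_{34} - 6 \gamma_{123} + \frac{3}{4} \gamma_{134} + \frac{12}{5} \gamma_{234} - 46 \gamma_{1234}


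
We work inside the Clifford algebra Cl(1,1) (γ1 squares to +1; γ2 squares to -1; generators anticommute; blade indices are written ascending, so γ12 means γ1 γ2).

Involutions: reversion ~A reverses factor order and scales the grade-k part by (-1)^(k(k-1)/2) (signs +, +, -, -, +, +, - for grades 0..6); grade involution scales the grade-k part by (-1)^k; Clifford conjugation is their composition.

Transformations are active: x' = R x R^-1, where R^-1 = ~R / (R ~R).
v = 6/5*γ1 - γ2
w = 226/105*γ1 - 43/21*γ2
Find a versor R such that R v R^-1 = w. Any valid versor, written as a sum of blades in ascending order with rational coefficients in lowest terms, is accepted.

Key observation: q(v) = q(w) = 11/25 (sandwiches preserve the norm), so R = v + w = 352/105*γ1 - 64/21*γ2 works whenever it is invertible — the component of v along it is kept and (v - w)/2 reverses, sending v to w.
Answer: 352/105*γ1 - 64/21*γ2


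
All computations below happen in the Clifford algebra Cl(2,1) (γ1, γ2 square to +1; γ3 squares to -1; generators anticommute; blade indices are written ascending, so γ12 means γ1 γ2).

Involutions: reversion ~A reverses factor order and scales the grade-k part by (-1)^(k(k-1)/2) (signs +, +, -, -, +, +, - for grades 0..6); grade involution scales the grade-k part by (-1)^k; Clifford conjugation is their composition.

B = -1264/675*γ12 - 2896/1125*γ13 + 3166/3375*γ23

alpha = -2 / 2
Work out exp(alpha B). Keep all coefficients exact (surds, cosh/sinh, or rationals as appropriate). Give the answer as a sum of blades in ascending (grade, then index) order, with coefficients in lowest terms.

B^2 term by term: the squares give (-1264/675)^2*(γ12)^2 + (-2896/1125)^2*(γ13)^2 + (3166/3375)^2*(γ23)^2 = 1597696/455625*(-1) + 8386816/1265625*(+1) + 10023556/11390625*(+1) = 4 (each basis 2-blade squares to minus the product of its generators' squares); cross terms between blades sharing an index anticommute and cancel. So B^2 = 4.
B^2 = 4 — since the square is positive, the closed form is hyperbolic: l = 2, alpha*l = -2, so exp(alpha B) = cosh(-2) + (sinh(-2)/2)*B = cosh(2) + (-sinh(2)/2)*B.
Answer: cosh(2) + 632*sinh(2)/675*γ12 + 1448*sinh(2)/1125*γ13 - 1583*sinh(2)/3375*γ23


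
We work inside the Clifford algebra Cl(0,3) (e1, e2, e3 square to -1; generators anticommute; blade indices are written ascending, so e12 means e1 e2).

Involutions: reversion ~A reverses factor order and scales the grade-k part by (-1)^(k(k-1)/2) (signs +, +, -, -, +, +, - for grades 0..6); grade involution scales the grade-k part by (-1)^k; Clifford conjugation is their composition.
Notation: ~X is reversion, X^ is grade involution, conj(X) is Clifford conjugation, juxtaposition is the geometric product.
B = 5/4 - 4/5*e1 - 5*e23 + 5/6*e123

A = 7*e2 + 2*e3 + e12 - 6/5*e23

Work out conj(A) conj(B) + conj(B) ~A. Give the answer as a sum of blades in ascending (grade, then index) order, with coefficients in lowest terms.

first term: -6 - e1 - 391/20*e2 + 100/3*e3 + 361/60*e12 + 23/30*e13 + 3/2*e23 + 24/25*e123
second term: -6 - e1 - 9/20*e2 + 115/3*e3 + 161/60*e12 + 73/30*e13 + 3/2*e23 + 24/25*e123
Answer: -12 - 2*e1 - 20*e2 + 215/3*e3 + 87/10*e12 + 16/5*e13 + 3*e23 + 48/25*e123


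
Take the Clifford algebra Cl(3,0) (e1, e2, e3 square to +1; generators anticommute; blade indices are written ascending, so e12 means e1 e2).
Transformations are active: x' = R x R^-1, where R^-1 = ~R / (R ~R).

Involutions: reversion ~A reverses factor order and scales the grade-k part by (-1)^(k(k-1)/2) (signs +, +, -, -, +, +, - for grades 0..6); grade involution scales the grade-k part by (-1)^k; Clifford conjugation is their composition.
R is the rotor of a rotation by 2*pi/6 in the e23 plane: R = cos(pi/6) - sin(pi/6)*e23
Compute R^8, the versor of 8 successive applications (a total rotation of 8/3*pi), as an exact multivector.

The rotor phase is half the rotation angle and phases add under composition, so 8 steps in the e23 plane accumulate phase 8*(pi/6) = 4*pi/3: R^8 = cos(4*pi/3) - sin(4*pi/3)*e23.
cos(4*pi/3) = -1/2 and sin(4*pi/3) = -sqrt(3)/2, so R^8 = -1/2 + sqrt(3)/2*e23. The net rotation is 2/3*pi (after discarding 1 full turn, each of which contributes a factor -1 to the rotor); the rotor keeps the half-angle phase exactly.
Answer: -1/2 + sqrt(3)/2*e23


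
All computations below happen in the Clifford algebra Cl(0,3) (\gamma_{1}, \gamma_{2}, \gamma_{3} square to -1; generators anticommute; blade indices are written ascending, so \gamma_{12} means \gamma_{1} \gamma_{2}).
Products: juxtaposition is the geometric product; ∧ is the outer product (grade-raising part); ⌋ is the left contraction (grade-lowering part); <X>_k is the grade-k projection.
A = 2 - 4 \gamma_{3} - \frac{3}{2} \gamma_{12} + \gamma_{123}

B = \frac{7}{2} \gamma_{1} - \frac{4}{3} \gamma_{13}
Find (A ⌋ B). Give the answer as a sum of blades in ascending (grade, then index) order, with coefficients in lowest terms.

step 1: \frac{37}{3} \gamma_{1} - \frac{8}{3} \gamma_{13}
Answer: \frac{37}{3} \gamma_{1} - \frac{8}{3} \gamma_{13}


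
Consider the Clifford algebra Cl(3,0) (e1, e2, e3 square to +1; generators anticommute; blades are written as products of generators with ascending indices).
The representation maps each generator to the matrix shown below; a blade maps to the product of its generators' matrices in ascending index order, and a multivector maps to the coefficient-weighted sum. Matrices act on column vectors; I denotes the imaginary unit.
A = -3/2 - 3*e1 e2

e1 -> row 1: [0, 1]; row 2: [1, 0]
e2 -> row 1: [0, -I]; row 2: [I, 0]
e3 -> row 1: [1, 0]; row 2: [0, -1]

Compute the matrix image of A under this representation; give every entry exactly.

Bivector images (products of the table entries): rho(e1 e2) = rho(e1)rho(e2) = row 1: [I, 0]; row 2: [0, -I].
M = (-3/2)*1 + (-3)*rho(e1 e2), summed entrywise (1 is the identity matrix):
Answer: row 1: [-3/2 - 3*I, 0]; row 2: [0, -3/2 + 3*I]


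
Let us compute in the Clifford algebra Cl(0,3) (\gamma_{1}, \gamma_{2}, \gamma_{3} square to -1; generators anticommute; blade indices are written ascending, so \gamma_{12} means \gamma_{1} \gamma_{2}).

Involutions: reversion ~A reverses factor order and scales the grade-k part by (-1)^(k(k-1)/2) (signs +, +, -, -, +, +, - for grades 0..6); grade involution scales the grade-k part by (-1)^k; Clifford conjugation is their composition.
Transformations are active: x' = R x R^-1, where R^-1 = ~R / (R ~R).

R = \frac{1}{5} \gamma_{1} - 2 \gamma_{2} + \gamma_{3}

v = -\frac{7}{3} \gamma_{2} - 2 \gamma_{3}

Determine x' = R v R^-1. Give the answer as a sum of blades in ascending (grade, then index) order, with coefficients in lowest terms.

~R = \frac{1}{5} \gamma_{1} - 2 \gamma_{2} + \gamma_{3}, and R ~R = -\frac{126}{25}, so R^-1 = ~R / (-\frac{126}{25}).
R v = -\frac{8}{3} - \frac{7}{15} \gamma_{12} - \frac{2}{5} \gamma_{13} + \frac{19}{3} \gamma_{23}
Answer: \frac{40}{189} \gamma_{1} + \frac{41}{189} \gamma_{2} + \frac{578}{189} \gamma_{3}


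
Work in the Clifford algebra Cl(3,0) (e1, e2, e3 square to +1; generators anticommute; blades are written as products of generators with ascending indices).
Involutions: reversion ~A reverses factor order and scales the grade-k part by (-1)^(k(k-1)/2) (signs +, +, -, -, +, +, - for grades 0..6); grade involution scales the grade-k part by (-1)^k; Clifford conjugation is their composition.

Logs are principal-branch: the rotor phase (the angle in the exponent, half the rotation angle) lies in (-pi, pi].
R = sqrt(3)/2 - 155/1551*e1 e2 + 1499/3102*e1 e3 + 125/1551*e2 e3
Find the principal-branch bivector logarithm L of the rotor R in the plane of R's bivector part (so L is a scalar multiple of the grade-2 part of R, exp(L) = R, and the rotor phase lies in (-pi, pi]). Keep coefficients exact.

The scalar part of R is sqrt(3)/2, and that scalar determines the rotor phase on the principal branch; recovering the unit plane as bivector-part over sine of the phase gives L = phase * plane.
Concretely: cos(phase) = sqrt(3)/2 gives phase = ±pi/6, and since phase/sin(phase) is even the sign is immaterial: L = (phase/sin(phase)) * <R>_2 = (pi/3) * <R>_2.
Answer: -155*pi/4653*e1 e2 + 1499*pi/9306*e1 e3 + 125*pi/4653*e2 e3


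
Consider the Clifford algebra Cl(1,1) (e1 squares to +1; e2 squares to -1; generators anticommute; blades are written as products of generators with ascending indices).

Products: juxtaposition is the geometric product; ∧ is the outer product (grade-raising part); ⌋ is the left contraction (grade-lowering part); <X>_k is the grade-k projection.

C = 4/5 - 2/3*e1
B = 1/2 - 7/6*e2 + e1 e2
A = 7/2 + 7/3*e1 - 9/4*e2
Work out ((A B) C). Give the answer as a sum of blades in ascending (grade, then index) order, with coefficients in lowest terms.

step 1: -7/8 - 13/12*e1 - 23/8*e2 + 7/9*e1 e2
step 2: 1/45 - 17/60*e1 - 481/270*e2 - 233/180*e1 e2
Answer: 1/45 - 17/60*e1 - 481/270*e2 - 233/180*e1 e2


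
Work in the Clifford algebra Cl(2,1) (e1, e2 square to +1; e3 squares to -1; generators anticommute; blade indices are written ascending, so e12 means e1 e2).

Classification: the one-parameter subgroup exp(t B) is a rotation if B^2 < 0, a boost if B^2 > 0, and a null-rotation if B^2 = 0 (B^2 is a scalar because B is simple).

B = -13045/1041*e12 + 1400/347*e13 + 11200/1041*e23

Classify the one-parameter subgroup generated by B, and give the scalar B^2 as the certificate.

B^2 term by term: the squares give (-13045/1041)^2*(e12)^2 + (1400/347)^2*(e13)^2 + (11200/1041)^2*(e23)^2 = 170172025/1083681*(-1) + 1960000/120409*(+1) + 125440000/1083681*(+1) = -25 (each basis 2-blade squares to minus the product of its generators' squares); cross terms between blades sharing an index anticommute and cancel. So B^2 = -25.
Answer: rotation, certificate B^2 = -25. Certificate logic: -25 is a conjugation-invariant scalar, so its sign fixes rotation versus boost versus null-rotation outright.


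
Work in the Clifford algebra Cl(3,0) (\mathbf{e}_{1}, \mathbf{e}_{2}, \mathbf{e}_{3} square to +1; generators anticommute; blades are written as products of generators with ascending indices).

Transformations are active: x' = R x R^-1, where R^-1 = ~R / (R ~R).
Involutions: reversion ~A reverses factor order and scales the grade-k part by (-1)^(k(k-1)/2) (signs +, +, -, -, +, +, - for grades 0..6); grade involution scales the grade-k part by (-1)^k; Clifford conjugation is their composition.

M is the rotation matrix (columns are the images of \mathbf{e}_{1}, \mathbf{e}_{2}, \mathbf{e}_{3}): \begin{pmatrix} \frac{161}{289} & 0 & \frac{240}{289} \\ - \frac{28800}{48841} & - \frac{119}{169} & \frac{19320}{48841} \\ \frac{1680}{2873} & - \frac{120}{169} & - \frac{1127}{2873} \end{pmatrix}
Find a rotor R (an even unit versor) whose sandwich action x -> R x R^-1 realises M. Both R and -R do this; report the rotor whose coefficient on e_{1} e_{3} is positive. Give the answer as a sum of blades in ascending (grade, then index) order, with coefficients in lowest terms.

Method: write R = a + b12*e_{1} e_{2} + b13*e_{1} e_{3} + b23*e_{2} e_{3} with a^2 + b12^2 + b13^2 + b23^2 = 1 (so R^-1 = ~R). Expanding the columns R e_j ~R gives tr M = 4a^2 - 1 and, from the antisymmetric part, M21 - M12 = -4a*b12, M13 - M31 = 4a*b13, M32 - M23 = -4a*b23.
Here tr M = -\frac{26341}{48841}, so a^2 = (1 + tr M)/4 = \frac{5625}{48841} and a = ±\frac{75}{221}. Taking a = \frac{75}{221}: M21 - M12 = -\frac{28800}{48841}, M13 - M31 = \frac{12000}{48841}, M32 - M23 = -\frac{54000}{48841}, giving b12 = \frac{96}{221}, b13 = \frac{40}{221}, b23 = \frac{180}{221}, i.e. R = \frac{75}{221} + \frac{96}{221} e_{1} e_{2} + \frac{40}{221} e_{1} e_{3} + \frac{180}{221} e_{2} e_{3}.
Its e_{1} e_{3} coefficient is already positive.
Answer: \frac{75}{221} + \frac{96}{221} e_{1} e_{2} + \frac{40}{221} e_{1} e_{3} + \frac{180}{221} e_{2} e_{3}. Uniqueness: Spin(3) -> SO(3) maps R and -R to the same rotation of trace -\frac{26341}{48841}; fixing the sign of the e_{1} e_{3} coefficient removes the ambiguity.


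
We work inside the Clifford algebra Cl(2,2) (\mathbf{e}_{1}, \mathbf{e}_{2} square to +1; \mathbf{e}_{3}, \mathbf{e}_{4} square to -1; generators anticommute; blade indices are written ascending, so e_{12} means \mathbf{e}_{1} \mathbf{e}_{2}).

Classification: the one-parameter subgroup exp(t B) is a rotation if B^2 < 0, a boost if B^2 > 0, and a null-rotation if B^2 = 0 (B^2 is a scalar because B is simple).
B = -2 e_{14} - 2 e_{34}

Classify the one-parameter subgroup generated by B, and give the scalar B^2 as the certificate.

B^2 term by term: the squares give (-2)^2*(e_{14})^2 + (-2)^2*(e_{34})^2 = 4*(+1) + 4*(-1) = 0 (each basis 2-blade squares to minus the product of its generators' squares); cross terms between blades sharing an index anticommute and cancel. So B^2 = 0.
Answer: null-rotation, certificate B^2 = 0. The invariant at work: B^2 = 0 is unchanged by conjugation, hence its sign classifies the subgroup whatever basis B is written in.


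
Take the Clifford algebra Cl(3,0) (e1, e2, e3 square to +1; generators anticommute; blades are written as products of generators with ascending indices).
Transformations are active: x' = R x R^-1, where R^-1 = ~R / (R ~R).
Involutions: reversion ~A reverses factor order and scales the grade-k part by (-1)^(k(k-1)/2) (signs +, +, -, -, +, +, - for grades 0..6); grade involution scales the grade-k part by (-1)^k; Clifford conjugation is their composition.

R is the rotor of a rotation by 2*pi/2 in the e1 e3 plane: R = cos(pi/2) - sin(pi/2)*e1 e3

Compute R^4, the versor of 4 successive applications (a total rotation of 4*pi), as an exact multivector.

Rotor phase runs at HALF the rotation angle; powers of one rotor simply add phase, so after 4 steps in e1 e3 the phase is 4*pi/2 = 2*pi and R^4 = cos(2*pi) - sin(2*pi)*e1 e3.
cos(2*pi) = 1 and sin(2*pi) = 0, so R^4 = 1. The total rotation 4*pi is 2 full turns, so every vector returns to itself, yet the rotor is +1, back on the identity sheet (an even number of 2*pi turns).
Answer: 1


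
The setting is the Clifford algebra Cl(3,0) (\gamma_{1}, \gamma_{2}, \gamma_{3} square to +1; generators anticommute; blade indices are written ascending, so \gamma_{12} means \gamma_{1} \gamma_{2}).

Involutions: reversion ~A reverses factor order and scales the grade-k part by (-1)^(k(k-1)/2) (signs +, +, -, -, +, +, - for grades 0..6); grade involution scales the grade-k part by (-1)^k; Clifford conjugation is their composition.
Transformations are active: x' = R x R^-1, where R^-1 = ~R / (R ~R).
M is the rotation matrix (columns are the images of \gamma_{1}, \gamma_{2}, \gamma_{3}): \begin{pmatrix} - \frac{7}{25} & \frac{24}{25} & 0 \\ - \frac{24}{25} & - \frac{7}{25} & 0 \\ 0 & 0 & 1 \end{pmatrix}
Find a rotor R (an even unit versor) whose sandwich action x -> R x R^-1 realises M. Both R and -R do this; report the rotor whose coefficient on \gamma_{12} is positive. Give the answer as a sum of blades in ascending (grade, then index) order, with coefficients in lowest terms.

Method: write R = a + b12*\gamma_{12} + b13*\gamma_{13} + b23*\gamma_{23} with a^2 + b12^2 + b13^2 + b23^2 = 1 (so R^-1 = ~R). Expanding the columns R e_j ~R gives tr M = 4a^2 - 1 and, from the antisymmetric part, M21 - M12 = -4a*b12, M13 - M31 = 4a*b13, M32 - M23 = -4a*b23.
Here tr M = \frac{11}{25}, so a^2 = (1 + tr M)/4 = \frac{9}{25} and a = ±\frac{3}{5}. Taking a = \frac{3}{5}: M21 - M12 = -\frac{48}{25}, M13 - M31 = 0, M32 - M23 = 0, giving b12 = \frac{4}{5}, b13 = 0, b23 = 0, i.e. R = \frac{3}{5} + \frac{4}{5} \gamma_{12}.
Its \gamma_{12} coefficient is already positive.
Answer: \frac{3}{5} + \frac{4}{5} \gamma_{12}. Note: both R and -R realise this M (trace \frac{11}{25}); the covering map identifies them, and the \gamma_{12}-coefficient sign is the tie-breaker.


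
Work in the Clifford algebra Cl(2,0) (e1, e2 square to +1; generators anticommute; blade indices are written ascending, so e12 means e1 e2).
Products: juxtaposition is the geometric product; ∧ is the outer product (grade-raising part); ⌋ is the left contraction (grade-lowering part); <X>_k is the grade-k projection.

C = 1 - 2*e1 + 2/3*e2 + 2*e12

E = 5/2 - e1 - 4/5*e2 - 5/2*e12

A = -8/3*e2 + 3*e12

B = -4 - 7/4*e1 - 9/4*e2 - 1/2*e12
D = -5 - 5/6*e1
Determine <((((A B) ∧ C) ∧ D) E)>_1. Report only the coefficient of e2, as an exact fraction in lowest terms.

step 1: 15/2 - 97/12*e1 + 191/12*e2 - 50/3*e12
step 2: 15/2 - 277/12*e1 + 251/12*e2 + 223/9*e12
step 3: -75/2 + 655/6*e1 - 1255/12*e2 - 2555/24*e12
step 4: -18499/48 + 1073/8*e1 - 3665/6*e2 - 5829/16*e12
step 5: 1073/8*e1 - 3665/6*e2
Answer: -3665/6


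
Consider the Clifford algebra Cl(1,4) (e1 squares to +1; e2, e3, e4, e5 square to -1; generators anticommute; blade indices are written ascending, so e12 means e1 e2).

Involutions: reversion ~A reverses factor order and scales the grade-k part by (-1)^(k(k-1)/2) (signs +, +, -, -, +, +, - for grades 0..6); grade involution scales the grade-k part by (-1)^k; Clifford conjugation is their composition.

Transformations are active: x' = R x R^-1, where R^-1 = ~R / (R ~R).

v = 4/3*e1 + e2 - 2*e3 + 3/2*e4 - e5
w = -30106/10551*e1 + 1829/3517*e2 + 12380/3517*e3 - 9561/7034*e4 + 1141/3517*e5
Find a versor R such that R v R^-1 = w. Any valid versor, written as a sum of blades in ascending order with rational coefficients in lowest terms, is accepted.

Construction: equal norms (both -233/36) license R = v + w = -5346/3517*e1 + 5346/3517*e2 + 5346/3517*e3 + 495/3517*e4 - 2376/3517*e5 — nothing changes along that direction, while (v - w)/2 changes sign, so v maps onto w.
Answer: -5346/3517*e1 + 5346/3517*e2 + 5346/3517*e3 + 495/3517*e4 - 2376/3517*e5


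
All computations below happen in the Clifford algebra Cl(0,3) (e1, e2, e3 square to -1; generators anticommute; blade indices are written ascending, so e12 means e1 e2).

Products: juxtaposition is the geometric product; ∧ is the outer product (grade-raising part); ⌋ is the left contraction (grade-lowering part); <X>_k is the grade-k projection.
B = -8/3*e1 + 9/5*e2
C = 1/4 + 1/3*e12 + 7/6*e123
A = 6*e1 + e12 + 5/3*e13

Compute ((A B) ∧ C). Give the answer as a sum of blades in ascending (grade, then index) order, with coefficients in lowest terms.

step 1: 16 - 9/5*e1 - 8/3*e2 - 40/9*e3 + 54/5*e12 - 3*e123
step 2: 4 - 9/20*e1 - 2/3*e2 - 10/9*e3 + 241/30*e12 + 1775/108*e123
Answer: 4 - 9/20*e1 - 2/3*e2 - 10/9*e3 + 241/30*e12 + 1775/108*e123


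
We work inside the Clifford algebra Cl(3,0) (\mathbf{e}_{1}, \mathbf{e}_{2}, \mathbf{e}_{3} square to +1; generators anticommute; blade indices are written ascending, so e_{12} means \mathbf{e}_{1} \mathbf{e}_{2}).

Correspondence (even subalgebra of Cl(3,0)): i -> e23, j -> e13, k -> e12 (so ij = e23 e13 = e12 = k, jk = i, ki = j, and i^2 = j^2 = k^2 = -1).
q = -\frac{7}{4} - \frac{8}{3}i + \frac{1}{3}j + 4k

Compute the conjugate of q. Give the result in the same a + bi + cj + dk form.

In blades: q = -\frac{7}{4} + 4 e_{12} + \frac{1}{3} e_{13} - \frac{8}{3} e_{23}.
Quaternion conjugation is reversion on the even subalgebra: the scalar is fixed and every grade-2 blade flips sign, giving -\frac{7}{4} - 4 e_{12} - \frac{1}{3} e_{13} + \frac{8}{3} e_{23}; translating back:
Answer: -\frac{7}{4} + \frac{8}{3}i - \frac{1}{3}j - 4k
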